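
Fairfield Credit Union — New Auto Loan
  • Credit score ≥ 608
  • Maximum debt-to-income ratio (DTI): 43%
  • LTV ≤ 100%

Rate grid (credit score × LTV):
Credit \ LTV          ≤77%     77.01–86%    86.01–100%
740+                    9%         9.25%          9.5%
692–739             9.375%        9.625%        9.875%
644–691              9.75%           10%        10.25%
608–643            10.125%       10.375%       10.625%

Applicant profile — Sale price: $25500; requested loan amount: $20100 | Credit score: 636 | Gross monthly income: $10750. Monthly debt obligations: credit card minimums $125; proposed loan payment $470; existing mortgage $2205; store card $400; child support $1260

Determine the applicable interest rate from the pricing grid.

Credit score 636 ≥ 608; Total monthly debts = (125 + 470 + 2,205 + 400 + 1,260) = 4,460. Debt-to-income = 4,460/10,750 = 41.5% — meets 43% limit
Loan-to-value = 20,100/25,500 = 78.8% — pass (100% max)
Row: 636 falls in 608–643. Column: 78.8% falls in 77.01–86%. Rate = 10.375%.

10.375%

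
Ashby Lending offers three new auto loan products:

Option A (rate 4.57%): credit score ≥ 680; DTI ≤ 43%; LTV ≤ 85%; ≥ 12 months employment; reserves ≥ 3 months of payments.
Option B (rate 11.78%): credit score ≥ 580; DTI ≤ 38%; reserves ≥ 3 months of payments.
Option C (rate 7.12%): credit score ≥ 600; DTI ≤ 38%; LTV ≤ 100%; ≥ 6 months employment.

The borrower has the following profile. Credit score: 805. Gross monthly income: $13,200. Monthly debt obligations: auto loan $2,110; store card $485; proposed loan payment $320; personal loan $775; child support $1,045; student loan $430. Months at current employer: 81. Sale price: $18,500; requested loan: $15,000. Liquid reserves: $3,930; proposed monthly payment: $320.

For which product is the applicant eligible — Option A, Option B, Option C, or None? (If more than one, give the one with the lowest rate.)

Option A

Total debts = (2,110 + 485 + 320 + 775 + 1,045 + 430) = 5,165; DTI = 5,165/13,200 = 39.1%.
LTV = 15,000/18,500 = 81.1%.
Reserves = 3,930/320 = 12.3 months.
Option A: score 805 ≥ 680; DTI 39.1% ≤ 43%; LTV 81.1% ≤ 85%; employment 81 ≥ 12 mo; reserves 12.3 ≥ 3 mo → qualifies.
Option B: score 805 ≥ 580; DTI 39.1% > 38%; reserves 12.3 ≥ 3 mo → does not qualify.
Option C: score 805 ≥ 600; DTI 39.1% > 38%; LTV 81.1% ≤ 100%; employment 81 ≥ 6 mo → does not qualify.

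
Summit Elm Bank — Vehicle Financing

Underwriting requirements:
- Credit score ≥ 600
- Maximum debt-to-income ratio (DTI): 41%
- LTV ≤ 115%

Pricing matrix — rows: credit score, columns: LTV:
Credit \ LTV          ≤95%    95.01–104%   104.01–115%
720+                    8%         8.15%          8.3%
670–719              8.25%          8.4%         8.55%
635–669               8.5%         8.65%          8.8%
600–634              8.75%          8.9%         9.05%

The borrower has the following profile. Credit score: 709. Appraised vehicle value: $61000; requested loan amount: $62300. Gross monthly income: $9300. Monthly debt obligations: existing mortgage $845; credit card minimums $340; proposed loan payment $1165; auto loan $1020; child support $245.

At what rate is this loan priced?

Credit score 709 ≥ 600; Total monthly debts = (845 + 340 + 1,165 + 1,020 + 245) = 3,615. DTI = 3,615/9,300 = 38.9% ≤ 41%
LTV: 62,300 ÷ 61,000 = 102.1%, within 115% cap
Row: 709 falls in 670–719. Column: 102.1% falls in 95.01–104%. Rate = 8.4%.

8.4%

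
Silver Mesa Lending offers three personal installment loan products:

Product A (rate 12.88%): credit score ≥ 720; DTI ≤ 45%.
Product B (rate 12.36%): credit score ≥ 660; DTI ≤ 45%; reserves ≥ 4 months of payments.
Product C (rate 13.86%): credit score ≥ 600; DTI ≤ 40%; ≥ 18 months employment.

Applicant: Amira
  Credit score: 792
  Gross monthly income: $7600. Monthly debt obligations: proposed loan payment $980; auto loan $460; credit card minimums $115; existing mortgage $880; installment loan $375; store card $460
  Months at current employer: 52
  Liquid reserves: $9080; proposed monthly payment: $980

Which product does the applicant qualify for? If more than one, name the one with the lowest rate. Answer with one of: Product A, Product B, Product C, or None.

Total debts = (980 + 460 + 115 + 880 + 375 + 460) = 3,270; DTI = 3,270/7,600 = 43%.
Reserves = 9,080/980 = 9.3 months.
Product A: score 792 ≥ 720; DTI 43% ≤ 45% → qualifies.
Product B: score 792 ≥ 660; DTI 43% ≤ 45%; reserves 9.3 ≥ 4 mo → qualifies.
Product C: score 792 ≥ 600; DTI 43% > 40%; employment 52 ≥ 18 mo → does not qualify.
Qualifying: Product A, Product B. Lowest rate is 12.36% → Product B.

Product B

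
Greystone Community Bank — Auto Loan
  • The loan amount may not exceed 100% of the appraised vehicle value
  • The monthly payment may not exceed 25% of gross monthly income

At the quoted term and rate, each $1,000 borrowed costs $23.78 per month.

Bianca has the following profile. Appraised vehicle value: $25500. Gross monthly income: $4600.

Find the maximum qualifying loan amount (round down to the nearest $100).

Payment cap: 25% × $4,600 = $1,150/month.
At $23.78 per $1,000, that supports 1,150/23.78 × 1,000 ≈ $48,359 → $48,300.
LTV cap: 100% × $25,500 = $25,500 → $25,500.
Binding constraint: loan-to-value.

$25,500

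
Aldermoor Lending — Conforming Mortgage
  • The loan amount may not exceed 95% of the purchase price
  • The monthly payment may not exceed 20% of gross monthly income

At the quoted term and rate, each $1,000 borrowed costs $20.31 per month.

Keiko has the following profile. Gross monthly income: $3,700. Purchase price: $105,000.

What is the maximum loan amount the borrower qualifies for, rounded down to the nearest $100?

$36,400

Payment cap: 20% × $3,700 = $740/month.
At $20.31 per $1,000, that supports 740/20.31 × 1,000 ≈ $36,435 → $36,400.
LTV cap: 95% × $105,000 = $99,750 → $99,700.
Binding constraint: payment-to-income.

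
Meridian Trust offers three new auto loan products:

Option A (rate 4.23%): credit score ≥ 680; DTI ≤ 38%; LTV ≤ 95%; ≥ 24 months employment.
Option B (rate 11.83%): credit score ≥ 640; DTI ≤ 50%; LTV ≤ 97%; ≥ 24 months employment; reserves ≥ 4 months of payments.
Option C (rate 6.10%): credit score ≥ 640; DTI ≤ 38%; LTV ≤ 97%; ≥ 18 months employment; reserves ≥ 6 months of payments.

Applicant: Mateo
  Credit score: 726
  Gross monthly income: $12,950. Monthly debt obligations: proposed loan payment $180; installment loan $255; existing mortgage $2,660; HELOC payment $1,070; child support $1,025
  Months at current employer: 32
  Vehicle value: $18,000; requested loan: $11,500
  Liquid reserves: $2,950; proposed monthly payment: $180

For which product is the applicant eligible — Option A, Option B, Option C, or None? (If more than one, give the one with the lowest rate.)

Total debts = (180 + 255 + 2,660 + 1,070 + 1,025) = 5,190; DTI = 5,190/12,950 = 40.1%.
LTV = 11,500/18,000 = 63.9%.
Reserves = 2,950/180 = 16.4 months.
Option A: score 726 ≥ 680; DTI 40.1% > 38%; LTV 63.9% ≤ 95%; employment 32 ≥ 24 mo → does not qualify.
Option B: score 726 ≥ 640; DTI 40.1% ≤ 50%; LTV 63.9% ≤ 97%; employment 32 ≥ 24 mo; reserves 16.4 ≥ 4 mo → qualifies.
Option C: score 726 ≥ 640; DTI 40.1% > 38%; LTV 63.9% ≤ 97%; employment 32 ≥ 18 mo; reserves 16.4 ≥ 6 mo → does not qualify.

Option B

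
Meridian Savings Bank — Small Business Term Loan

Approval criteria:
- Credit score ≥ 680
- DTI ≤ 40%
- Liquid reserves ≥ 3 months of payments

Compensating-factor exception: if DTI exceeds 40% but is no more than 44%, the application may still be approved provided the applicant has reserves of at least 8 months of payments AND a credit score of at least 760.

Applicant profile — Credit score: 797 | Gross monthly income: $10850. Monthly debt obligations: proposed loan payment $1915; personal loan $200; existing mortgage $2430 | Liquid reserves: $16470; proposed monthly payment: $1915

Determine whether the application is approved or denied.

Approved

Credit score 797 ≥ 680 (meets base)
Total debts = (1,915 + 200 + 2,430) = 4,545. DTI = 4,545/10,850 = 41.9% > 40% — standard DTI limit exceeded.
Liquid reserves cover 16,470/1,915 = 8.6 months — ≥ 3 required
DTI 41.9% is within the 40%–44% exception band; checking compensating factors.
Override check — reserves: 8.6 mo (ok); score: 797 (ok).
Both override conditions satisfied; DTI exception granted.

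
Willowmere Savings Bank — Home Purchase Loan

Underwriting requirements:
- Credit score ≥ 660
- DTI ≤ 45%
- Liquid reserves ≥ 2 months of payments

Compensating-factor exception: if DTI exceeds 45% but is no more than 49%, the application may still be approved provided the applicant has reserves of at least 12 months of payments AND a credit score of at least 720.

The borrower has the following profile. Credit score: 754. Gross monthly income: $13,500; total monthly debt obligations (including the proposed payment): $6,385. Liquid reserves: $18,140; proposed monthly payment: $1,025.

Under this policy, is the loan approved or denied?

Approved

Credit score 754 ≥ 660 (meets base)
DTI = 6,385/13,500 = 47.3% > 45% — standard DTI limit exceeded.
Reserves: 18,140 ÷ 1,025 = 17.7 months (meets 2-month minimum)
47.3% falls in the override range (45%–49%), so the compensating-factor test applies.
Reserves 17.7 ≥ 12 months; credit score 754 ≥ 720.
Both compensating conditions met → exception applies.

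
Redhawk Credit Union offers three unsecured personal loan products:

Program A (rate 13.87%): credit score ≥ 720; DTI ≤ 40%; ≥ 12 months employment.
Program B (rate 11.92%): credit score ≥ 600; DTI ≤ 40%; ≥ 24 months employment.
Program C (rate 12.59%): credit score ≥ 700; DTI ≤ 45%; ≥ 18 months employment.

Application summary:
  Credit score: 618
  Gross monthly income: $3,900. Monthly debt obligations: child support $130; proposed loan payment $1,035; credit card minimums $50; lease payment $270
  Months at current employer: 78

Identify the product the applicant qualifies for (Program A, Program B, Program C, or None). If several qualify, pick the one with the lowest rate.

Total debts = (130 + 1,035 + 50 + 270) = 1,485; DTI = 1,485/3,900 = 38.1%.
Program A: score 618 < 720; DTI 38.1% ≤ 40%; employment 78 ≥ 12 mo → does not qualify.
Program B: score 618 ≥ 600; DTI 38.1% ≤ 40%; employment 78 ≥ 24 mo → qualifies.
Program C: score 618 < 700; DTI 38.1% ≤ 45%; employment 78 ≥ 18 mo → does not qualify.

Program B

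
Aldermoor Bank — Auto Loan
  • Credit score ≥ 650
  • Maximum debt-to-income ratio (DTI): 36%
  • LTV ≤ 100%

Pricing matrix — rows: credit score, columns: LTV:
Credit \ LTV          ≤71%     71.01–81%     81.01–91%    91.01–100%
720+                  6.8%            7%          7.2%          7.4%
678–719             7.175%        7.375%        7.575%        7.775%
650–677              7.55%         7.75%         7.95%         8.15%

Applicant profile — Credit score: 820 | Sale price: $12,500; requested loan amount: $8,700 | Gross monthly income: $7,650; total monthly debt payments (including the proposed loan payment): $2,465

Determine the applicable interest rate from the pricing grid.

6.8%

Credit score 820 ≥ 650; DTI: 2,465 ÷ 7,650 = 32.2%, within the 36% cap
Loan-to-value = 8,700/12,500 = 69.6% — pass (100% max)
Score 820 is in the 720+ band; LTV 69.6% is in the ≤71% band → 6.8%.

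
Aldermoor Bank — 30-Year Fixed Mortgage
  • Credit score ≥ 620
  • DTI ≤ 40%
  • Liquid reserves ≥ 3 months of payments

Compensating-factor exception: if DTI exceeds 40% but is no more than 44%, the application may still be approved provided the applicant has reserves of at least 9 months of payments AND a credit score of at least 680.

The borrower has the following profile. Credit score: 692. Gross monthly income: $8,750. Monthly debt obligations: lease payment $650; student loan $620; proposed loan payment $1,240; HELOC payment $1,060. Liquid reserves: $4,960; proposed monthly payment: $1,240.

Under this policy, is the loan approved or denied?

Denied

Credit score 692 ≥ 620 (meets base)
Total debts = (650 + 620 + 1,240 + 1,060) = 3,570. DTI = 3,570/8,750 = 40.8% > 40% — standard DTI limit exceeded.
Reserves: 4,960 ÷ 1,240 = 4.0 months (meets 3-month minimum)
40.8% falls in the override range (40%–44%), so the compensating-factor test applies.
Override check — reserves: 4.0 mo (short of 9); score: 692 (ok).
Override conditions not both satisfied; exception does not apply.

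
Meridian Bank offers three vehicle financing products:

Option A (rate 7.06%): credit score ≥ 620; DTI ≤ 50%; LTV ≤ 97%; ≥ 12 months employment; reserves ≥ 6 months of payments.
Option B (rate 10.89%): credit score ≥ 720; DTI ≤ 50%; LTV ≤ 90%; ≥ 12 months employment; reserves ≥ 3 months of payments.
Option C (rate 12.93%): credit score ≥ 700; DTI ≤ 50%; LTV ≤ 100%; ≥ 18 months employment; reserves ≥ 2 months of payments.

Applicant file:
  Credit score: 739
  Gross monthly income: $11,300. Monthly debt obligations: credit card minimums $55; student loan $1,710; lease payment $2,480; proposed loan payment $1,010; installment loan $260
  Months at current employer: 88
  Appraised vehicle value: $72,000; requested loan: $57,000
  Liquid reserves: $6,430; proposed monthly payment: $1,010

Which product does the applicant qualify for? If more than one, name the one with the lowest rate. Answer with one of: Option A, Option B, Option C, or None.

Total debts = (55 + 1,710 + 2,480 + 1,010 + 260) = 5,515; DTI = 5,515/11,300 = 48.8%.
LTV = 57,000/72,000 = 79.2%.
Reserves = 6,430/1,010 = 6.4 months.
Option A: score 739 ≥ 620; DTI 48.8% ≤ 50%; LTV 79.2% ≤ 97%; employment 88 ≥ 12 mo; reserves 6.4 ≥ 6 mo → qualifies.
Option B: score 739 ≥ 720; DTI 48.8% ≤ 50%; LTV 79.2% ≤ 90%; employment 88 ≥ 12 mo; reserves 6.4 ≥ 3 mo → qualifies.
Option C: score 739 ≥ 700; DTI 48.8% ≤ 50%; LTV 79.2% ≤ 100%; employment 88 ≥ 18 mo; reserves 6.4 ≥ 2 mo → qualifies.
Qualifying: Option A, Option B, Option C. Lowest rate is 7.06% → Option A.

Option A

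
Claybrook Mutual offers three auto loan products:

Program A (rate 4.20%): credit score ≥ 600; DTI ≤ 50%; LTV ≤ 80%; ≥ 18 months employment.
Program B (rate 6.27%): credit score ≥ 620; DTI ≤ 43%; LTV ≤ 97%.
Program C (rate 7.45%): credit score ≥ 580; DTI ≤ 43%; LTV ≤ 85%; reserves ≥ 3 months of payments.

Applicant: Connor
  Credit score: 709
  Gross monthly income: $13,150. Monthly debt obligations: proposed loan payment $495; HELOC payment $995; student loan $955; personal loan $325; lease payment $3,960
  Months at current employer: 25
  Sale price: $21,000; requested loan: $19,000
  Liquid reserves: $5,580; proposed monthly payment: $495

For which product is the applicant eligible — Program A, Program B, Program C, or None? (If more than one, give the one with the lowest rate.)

Total debts = (495 + 995 + 955 + 325 + 3,960) = 6,730; DTI = 6,730/13,150 = 51.2%.
LTV = 19,000/21,000 = 90.5%.
Reserves = 5,580/495 = 11.3 months.
Program A: score 709 ≥ 600; DTI 51.2% > 50%; LTV 90.5% > 80%; employment 25 ≥ 18 mo → does not qualify.
Program B: score 709 ≥ 620; DTI 51.2% > 43%; LTV 90.5% ≤ 97% → does not qualify.
Program C: score 709 ≥ 580; DTI 51.2% > 43%; LTV 90.5% > 85%; reserves 11.3 ≥ 3 mo → does not qualify.

None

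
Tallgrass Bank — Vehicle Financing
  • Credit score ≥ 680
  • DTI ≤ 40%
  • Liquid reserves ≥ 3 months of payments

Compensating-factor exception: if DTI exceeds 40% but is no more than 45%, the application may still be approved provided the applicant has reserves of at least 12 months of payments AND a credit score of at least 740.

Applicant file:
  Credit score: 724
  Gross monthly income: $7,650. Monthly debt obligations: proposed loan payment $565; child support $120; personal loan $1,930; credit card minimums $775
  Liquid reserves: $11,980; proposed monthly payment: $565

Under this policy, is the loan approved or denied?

Credit score 724 ≥ 680 (meets base)
Total debts = (565 + 120 + 1,930 + 775) = 3,390. DTI: 3,390 ÷ 7,650 = 44.3%, over the 40% base limit.
Reserves: 11,980 ÷ 565 = 21.2 months (meets 3-month minimum)
44.3% falls in the override range (40%–45%), so the compensating-factor test applies.
Reserves 21.2 ≥ 12 months; credit score 724 < 740.
Compensating-factor requirement not fully met.

Denied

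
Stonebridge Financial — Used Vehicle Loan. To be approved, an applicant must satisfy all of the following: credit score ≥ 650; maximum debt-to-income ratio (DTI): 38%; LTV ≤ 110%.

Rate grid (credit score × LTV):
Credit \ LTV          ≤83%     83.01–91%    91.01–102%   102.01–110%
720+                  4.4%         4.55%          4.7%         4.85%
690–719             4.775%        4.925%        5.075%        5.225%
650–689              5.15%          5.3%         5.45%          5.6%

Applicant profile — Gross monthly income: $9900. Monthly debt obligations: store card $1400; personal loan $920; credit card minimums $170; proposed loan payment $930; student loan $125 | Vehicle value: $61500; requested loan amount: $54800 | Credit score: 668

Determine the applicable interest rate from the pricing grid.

Credit score 668 ≥ 650; Total monthly debts = (1,400 + 920 + 170 + 930 + 125) = 3,545. DTI: 3,545 ÷ 9,900 = 35.8%, within the 38% cap
LTV = 54,800/61,500 = 89.1% ≤ 110%
Score 668 is in the 650–689 band; LTV 89.1% is in the 83.01–91% band → 5.3%.

5.3%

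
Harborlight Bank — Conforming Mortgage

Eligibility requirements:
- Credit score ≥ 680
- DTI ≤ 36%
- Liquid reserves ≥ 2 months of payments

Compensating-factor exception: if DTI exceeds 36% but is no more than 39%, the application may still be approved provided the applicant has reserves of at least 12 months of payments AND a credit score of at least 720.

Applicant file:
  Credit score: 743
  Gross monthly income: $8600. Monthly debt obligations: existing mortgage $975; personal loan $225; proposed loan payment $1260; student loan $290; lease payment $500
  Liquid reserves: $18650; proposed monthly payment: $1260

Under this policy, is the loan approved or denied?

Approved

Credit score 743 ≥ 680 (meets base)
Total debts = (975 + 225 + 1,260 + 290 + 500) = 3,250. DTI = 3,250/8,600 = 37.8% > 36% — standard DTI limit exceeded.
Reserves = 18,650/1,260 = 14.8 months ≥ 2
37.8% falls in the override range (36%–39%), so the compensating-factor test applies.
Override check — reserves: 14.8 mo (ok); score: 743 (ok).
Both compensating conditions met → exception applies.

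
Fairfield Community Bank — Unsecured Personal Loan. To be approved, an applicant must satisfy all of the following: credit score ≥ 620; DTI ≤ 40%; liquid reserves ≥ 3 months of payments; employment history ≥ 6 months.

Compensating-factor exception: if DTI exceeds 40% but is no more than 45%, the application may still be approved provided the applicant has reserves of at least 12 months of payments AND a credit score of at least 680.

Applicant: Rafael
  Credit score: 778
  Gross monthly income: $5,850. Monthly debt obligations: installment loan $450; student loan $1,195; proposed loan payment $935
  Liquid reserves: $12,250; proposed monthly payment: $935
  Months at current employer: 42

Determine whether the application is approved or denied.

Approved

Credit score 778 ≥ 620 (meets base)
Total debts = (450 + 1,195 + 935) = 2,580. DTI: 2,580 ÷ 5,850 = 44.1%, over the 40% base limit.
Reserves: 12,250 ÷ 935 = 13.1 months (meets 3-month minimum)
Employment 42 ≥ 6 months
44.1% falls in the override range (40%–45%), so the compensating-factor test applies.
Override check — reserves: 13.1 mo (ok); score: 778 (ok).
Both compensating conditions met → exception applies.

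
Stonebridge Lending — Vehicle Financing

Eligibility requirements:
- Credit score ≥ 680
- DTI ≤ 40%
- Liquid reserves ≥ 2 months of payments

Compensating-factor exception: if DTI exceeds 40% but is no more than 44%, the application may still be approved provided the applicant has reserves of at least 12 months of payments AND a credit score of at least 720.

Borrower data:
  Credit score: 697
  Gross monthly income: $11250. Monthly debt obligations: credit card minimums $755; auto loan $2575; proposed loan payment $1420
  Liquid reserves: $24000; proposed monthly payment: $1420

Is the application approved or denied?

Credit score 697 ≥ 680 (meets base)
Total debts = (755 + 2,575 + 1,420) = 4,750. DTI: 4,750 ÷ 11,250 = 42.2%, over the 40% base limit.
Reserves = 24,000/1,420 = 16.9 months ≥ 2
DTI 42.2% is within the 40%–44% exception band; checking compensating factors.
Reserves 16.9 ≥ 12 months; credit score 697 < 720.
Compensating-factor requirement not fully met.

Denied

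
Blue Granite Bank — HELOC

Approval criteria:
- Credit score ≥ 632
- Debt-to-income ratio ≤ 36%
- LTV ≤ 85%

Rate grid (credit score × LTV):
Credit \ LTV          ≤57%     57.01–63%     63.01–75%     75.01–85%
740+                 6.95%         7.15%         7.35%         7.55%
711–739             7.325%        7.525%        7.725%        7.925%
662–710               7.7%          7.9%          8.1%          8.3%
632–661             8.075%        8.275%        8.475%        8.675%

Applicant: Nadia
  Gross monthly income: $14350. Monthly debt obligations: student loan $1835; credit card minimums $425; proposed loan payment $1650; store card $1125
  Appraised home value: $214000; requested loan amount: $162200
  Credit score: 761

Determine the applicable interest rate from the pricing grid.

7.55%

Credit score 761 ≥ 632; Total monthly debts = (1,835 + 425 + 1,650 + 1,125) = 5,035. Debt-to-income = 5,035/14,350 = 35.1% — meets 36% limit
LTV: 162,200 ÷ 214,000 = 75.8%, within 85% cap
Row: 761 falls in 740+. Column: 75.8% falls in 75.01–85%. Rate = 7.55%.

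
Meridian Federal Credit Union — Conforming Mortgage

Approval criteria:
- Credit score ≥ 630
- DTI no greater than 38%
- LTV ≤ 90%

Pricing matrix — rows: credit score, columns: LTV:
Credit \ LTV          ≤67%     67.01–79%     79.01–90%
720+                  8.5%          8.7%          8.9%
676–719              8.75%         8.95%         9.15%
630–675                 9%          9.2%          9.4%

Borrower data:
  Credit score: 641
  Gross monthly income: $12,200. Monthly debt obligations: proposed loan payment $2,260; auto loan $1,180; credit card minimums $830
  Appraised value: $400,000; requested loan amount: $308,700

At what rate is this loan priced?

Credit score 641 ≥ 630; Total monthly debts = (2,260 + 1,180 + 830) = 4,270. DTI = 4,270/12,200 = 35% ≤ 38%
LTV = 308,700/400,000 = 77.2% ≤ 90%
Score 641 is in the 630–675 band; LTV 77.2% is in the 67.01–79% band → 9.2%.

9.2%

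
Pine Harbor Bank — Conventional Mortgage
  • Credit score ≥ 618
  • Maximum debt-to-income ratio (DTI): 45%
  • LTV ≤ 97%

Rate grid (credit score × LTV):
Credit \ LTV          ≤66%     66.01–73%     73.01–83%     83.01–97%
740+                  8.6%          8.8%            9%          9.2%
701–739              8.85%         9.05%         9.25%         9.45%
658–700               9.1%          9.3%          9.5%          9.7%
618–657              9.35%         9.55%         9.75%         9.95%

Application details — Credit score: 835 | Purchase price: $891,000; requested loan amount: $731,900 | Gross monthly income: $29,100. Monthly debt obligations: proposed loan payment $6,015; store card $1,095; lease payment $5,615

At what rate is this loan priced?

9%

Credit score 835 ≥ 618; Total monthly debts = (6,015 + 1,095 + 5,615) = 12,725. DTI = 12,725/29,100 = 43.7% ≤ 45%
LTV = 731,900/891,000 = 82.1% ≤ 97%
Row: 835 falls in 740+. Column: 82.1% falls in 73.01–83%. Rate = 9%.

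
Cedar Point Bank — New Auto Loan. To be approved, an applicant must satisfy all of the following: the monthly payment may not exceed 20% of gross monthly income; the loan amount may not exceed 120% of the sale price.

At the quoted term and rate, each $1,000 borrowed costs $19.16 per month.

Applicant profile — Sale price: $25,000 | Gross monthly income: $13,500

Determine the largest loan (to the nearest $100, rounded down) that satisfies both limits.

$30,000

Payment cap: 20% × $13,500 = $2,700/month.
At $19.16 per $1,000, that supports 2,700/19.16 × 1,000 ≈ $140,918 → $140,900.
LTV cap: 120% × $25,000 = $30,000 → $30,000.
Binding constraint: loan-to-value.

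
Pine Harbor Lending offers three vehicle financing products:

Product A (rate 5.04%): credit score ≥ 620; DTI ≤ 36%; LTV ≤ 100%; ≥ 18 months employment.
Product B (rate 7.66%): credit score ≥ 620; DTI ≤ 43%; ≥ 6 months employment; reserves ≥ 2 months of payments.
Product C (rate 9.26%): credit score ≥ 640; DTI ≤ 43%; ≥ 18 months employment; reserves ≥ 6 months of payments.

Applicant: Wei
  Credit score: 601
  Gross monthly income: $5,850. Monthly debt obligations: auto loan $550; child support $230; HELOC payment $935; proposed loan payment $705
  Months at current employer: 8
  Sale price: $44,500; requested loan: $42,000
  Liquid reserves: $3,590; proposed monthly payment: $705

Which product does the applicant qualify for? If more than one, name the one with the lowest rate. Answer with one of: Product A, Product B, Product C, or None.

None

Total debts = (550 + 230 + 935 + 705) = 2,420; DTI = 2,420/5,850 = 41.4%.
LTV = 42,000/44,500 = 94.4%.
Reserves = 3,590/705 = 5.1 months.
Product A: score 601 < 620; DTI 41.4% > 36%; LTV 94.4% ≤ 100%; employment 8 < 18 mo → does not qualify.
Product B: score 601 < 620; DTI 41.4% ≤ 43%; employment 8 ≥ 6 mo; reserves 5.1 ≥ 2 mo → does not qualify.
Product C: score 601 < 640; DTI 41.4% ≤ 43%; employment 8 < 18 mo; reserves 5.1 < 6 mo → does not qualify.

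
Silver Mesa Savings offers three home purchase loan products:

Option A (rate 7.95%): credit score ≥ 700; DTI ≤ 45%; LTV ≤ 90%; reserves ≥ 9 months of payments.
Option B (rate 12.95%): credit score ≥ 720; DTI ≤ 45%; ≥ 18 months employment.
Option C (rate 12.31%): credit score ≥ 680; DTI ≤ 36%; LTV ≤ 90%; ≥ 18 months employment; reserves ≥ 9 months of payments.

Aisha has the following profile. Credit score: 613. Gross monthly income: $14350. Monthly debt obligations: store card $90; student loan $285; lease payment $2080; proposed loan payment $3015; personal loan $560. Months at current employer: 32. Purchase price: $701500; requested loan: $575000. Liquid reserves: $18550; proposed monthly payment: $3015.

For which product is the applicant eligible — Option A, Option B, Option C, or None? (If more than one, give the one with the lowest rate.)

None

Total debts = (90 + 285 + 2,080 + 3,015 + 560) = 6,030; DTI = 6,030/14,350 = 42%.
LTV = 575,000/701,500 = 82%.
Reserves = 18,550/3,015 = 6.2 months.
Option A: score 613 < 700; DTI 42% ≤ 45%; LTV 82% ≤ 90%; reserves 6.2 < 9 mo → does not qualify.
Option B: score 613 < 720; DTI 42% ≤ 45%; employment 32 ≥ 18 mo → does not qualify.
Option C: score 613 < 680; DTI 42% > 36%; LTV 82% ≤ 90%; employment 32 ≥ 18 mo; reserves 6.2 < 9 mo → does not qualify.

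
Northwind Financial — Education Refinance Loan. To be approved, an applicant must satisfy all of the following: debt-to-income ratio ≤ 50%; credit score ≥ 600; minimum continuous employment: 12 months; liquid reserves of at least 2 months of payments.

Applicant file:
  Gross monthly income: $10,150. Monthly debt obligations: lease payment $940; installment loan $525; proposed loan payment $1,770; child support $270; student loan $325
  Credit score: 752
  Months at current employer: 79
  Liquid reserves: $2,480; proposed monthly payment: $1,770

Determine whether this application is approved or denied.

Total monthly debts = (940 + 525 + 1,770 + 270 + 325) = 3,830. Debt-to-income = 3,830/10,150 = 37.7% — meets 50% limit
Credit score 752 ≥ 600 (meets)
Employment 79 ≥ 12 months
Reserves: 2,480 ÷ 1,770 = 1.4 months (below 2-month minimum)
Fails on reserves.

Denied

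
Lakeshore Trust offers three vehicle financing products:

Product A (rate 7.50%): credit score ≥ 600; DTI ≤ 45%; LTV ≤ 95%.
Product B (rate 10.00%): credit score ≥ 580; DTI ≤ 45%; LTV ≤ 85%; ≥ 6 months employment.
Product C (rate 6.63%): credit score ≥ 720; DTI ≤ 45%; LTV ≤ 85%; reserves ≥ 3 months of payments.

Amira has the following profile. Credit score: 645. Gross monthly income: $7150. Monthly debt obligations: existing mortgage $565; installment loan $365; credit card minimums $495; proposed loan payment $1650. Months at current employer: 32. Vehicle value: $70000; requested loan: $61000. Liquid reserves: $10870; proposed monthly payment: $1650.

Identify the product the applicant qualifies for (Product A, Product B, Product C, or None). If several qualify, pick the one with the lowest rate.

Total debts = (565 + 365 + 495 + 1,650) = 3,075; DTI = 3,075/7,150 = 43%.
LTV = 61,000/70,000 = 87.1%.
Reserves = 10,870/1,650 = 6.6 months.
Product A: score 645 ≥ 600; DTI 43% ≤ 45%; LTV 87.1% ≤ 95% → qualifies.
Product B: score 645 ≥ 580; DTI 43% ≤ 45%; LTV 87.1% > 85%; employment 32 ≥ 6 mo → does not qualify.
Product C: score 645 < 720; DTI 43% ≤ 45%; LTV 87.1% > 85%; reserves 6.6 ≥ 3 mo → does not qualify.

Product A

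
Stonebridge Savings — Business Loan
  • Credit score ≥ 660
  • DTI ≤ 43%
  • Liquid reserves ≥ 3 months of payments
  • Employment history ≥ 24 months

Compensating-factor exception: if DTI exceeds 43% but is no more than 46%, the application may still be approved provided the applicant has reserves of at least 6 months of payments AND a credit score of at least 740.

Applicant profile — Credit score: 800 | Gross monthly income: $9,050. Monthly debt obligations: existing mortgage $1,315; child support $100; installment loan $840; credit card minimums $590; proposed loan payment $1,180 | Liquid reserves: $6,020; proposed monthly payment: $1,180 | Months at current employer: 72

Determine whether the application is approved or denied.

Credit score 800 ≥ 660 (meets base)
Total debts = (1,315 + 100 + 840 + 590 + 1,180) = 4,025. DTI = 4,025/9,050 = 44.5% > 43% — standard DTI limit exceeded.
Reserves = 6,020/1,180 = 5.1 months ≥ 3
Employment 72 ≥ 24 months
DTI 44.5% is within the 43%–46% exception band; checking compensating factors.
Override check — reserves: 5.1 mo (short of 6); score: 800 (ok).
Compensating-factor requirement not fully met.

Denied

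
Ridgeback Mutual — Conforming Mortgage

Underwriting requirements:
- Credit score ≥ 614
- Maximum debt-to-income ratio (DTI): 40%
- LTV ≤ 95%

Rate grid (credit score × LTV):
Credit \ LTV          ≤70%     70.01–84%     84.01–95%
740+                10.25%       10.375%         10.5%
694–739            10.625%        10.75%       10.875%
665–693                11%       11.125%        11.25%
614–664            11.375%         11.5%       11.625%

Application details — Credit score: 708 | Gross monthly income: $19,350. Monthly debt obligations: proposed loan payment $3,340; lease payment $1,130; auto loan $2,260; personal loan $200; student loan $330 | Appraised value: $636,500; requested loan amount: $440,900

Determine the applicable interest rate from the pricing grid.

Credit score 708 ≥ 614; Total monthly debts = (3,340 + 1,130 + 2,260 + 200 + 330) = 7,260. Debt-to-income = 7,260/19,350 = 37.5% — meets 40% limit
LTV = 440,900/636,500 = 69.3% ≤ 95%
Score 708 is in the 694–739 band; LTV 69.3% is in the ≤70% band → 10.625%.

10.625%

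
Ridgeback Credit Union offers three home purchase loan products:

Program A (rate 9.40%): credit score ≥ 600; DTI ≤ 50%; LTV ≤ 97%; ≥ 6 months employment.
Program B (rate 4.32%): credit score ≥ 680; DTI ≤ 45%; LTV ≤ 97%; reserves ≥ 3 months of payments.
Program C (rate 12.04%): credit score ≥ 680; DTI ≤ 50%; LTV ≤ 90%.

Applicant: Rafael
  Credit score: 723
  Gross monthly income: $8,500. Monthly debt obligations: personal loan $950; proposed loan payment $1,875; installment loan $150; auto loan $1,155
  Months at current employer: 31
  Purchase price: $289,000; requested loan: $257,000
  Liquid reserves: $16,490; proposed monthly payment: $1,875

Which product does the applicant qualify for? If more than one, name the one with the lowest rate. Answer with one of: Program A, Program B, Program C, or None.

Total debts = (950 + 1,875 + 150 + 1,155) = 4,130; DTI = 4,130/8,500 = 48.6%.
LTV = 257,000/289,000 = 88.9%.
Reserves = 16,490/1,875 = 8.8 months.
Program A: score 723 ≥ 600; DTI 48.6% ≤ 50%; LTV 88.9% ≤ 97%; employment 31 ≥ 6 mo → qualifies.
Program B: score 723 ≥ 680; DTI 48.6% > 45%; LTV 88.9% ≤ 97%; reserves 8.8 ≥ 3 mo → does not qualify.
Program C: score 723 ≥ 680; DTI 48.6% ≤ 50%; LTV 88.9% ≤ 90% → qualifies.
Qualifying: Program A, Program C. Lowest rate is 9.40% → Program A.

Program A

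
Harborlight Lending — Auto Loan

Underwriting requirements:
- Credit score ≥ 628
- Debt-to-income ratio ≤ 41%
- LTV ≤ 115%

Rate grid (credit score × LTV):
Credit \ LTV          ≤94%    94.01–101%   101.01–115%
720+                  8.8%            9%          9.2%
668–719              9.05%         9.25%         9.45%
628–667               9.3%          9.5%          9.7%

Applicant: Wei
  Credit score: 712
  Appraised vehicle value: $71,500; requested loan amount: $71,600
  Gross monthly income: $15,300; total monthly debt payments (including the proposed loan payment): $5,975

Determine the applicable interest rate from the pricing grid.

Credit score 712 ≥ 628; Debt-to-income = 5,975/15,300 = 39.1% — meets 41% limit
LTV: 71,600 ÷ 71,500 = 100.1%, within 115% cap
Score 712 is in the 668–719 band; LTV 100.1% is in the 94.01–101% band → 9.25%.

9.25%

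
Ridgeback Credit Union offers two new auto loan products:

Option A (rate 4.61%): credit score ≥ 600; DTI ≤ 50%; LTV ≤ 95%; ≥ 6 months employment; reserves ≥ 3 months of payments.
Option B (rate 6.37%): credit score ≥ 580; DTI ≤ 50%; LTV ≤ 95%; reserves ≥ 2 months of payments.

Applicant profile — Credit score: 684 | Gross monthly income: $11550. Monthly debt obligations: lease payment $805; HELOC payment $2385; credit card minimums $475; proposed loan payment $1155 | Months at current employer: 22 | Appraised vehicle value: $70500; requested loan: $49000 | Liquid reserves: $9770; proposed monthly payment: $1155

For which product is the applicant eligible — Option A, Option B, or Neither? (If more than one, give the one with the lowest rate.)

Option A

Total debts = (805 + 2,385 + 475 + 1,155) = 4,820; DTI = 4,820/11,550 = 41.7%.
LTV = 49,000/70,500 = 69.5%.
Reserves = 9,770/1,155 = 8.5 months.
Option A: score 684 ≥ 600; DTI 41.7% ≤ 50%; LTV 69.5% ≤ 95%; employment 22 ≥ 6 mo; reserves 8.5 ≥ 3 mo → qualifies.
Option B: score 684 ≥ 580; DTI 41.7% ≤ 50%; LTV 69.5% ≤ 95%; reserves 8.5 ≥ 2 mo → qualifies.
Qualifying: Option A, Option B. Lowest rate is 4.61% → Option A.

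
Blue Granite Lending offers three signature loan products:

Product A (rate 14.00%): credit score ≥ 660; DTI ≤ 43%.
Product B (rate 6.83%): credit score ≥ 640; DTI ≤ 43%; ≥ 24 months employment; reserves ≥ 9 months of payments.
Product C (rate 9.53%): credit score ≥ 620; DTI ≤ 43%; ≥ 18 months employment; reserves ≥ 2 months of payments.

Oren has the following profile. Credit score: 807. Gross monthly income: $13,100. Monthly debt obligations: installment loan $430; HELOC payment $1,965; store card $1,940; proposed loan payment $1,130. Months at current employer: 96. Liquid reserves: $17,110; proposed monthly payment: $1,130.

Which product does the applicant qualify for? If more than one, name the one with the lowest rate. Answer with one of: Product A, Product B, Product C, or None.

Total debts = (430 + 1,965 + 1,940 + 1,130) = 5,465; DTI = 5,465/13,100 = 41.7%.
Reserves = 17,110/1,130 = 15.1 months.
Product A: score 807 ≥ 660; DTI 41.7% ≤ 43% → qualifies.
Product B: score 807 ≥ 640; DTI 41.7% ≤ 43%; employment 96 ≥ 24 mo; reserves 15.1 ≥ 9 mo → qualifies.
Product C: score 807 ≥ 620; DTI 41.7% ≤ 43%; employment 96 ≥ 18 mo; reserves 15.1 ≥ 2 mo → qualifies.
Qualifying: Product A, Product B, Product C. Lowest rate is 6.83% → Product B.

Product B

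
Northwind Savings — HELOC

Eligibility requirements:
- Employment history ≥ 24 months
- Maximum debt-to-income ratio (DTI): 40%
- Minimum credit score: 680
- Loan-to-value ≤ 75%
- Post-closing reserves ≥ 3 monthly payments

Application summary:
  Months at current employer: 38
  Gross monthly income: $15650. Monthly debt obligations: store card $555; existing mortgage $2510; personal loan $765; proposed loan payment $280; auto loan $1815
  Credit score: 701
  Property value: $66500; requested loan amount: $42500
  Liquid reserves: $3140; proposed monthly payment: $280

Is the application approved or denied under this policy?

Employment 38 ≥ 24 months
Total monthly debts = (555 + 2,510 + 765 + 280 + 1,815) = 5,925. DTI: 5,925 ÷ 15,650 = 37.9%, within the 40% cap
Credit score 701 ≥ 680 (meets)
LTV: 42,500 ÷ 66,500 = 63.9%, within 75% cap
Reserves: 3,140 ÷ 280 = 11.2 months (meets 3-month minimum)
All criteria satisfied.

Approved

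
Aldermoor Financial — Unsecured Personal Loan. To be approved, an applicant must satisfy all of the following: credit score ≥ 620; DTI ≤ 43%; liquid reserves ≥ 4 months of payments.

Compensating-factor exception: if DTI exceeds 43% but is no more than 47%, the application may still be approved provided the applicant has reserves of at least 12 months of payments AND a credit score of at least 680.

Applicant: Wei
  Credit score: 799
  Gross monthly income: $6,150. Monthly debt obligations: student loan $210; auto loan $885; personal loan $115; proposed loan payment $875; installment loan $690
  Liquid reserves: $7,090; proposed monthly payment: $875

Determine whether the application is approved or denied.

Denied

Credit score 799 ≥ 620 (meets base)
Total debts = (210 + 885 + 115 + 875 + 690) = 2,775. DTI: 2,775 ÷ 6,150 = 45.1%, over the 43% base limit.
Reserves = 7,090/875 = 8.1 months ≥ 4
DTI 45.1% is within the 43%–47% exception band; checking compensating factors.
Reserves 8.1 < 12 months; credit score 799 ≥ 680.
Override conditions not both satisfied; exception does not apply.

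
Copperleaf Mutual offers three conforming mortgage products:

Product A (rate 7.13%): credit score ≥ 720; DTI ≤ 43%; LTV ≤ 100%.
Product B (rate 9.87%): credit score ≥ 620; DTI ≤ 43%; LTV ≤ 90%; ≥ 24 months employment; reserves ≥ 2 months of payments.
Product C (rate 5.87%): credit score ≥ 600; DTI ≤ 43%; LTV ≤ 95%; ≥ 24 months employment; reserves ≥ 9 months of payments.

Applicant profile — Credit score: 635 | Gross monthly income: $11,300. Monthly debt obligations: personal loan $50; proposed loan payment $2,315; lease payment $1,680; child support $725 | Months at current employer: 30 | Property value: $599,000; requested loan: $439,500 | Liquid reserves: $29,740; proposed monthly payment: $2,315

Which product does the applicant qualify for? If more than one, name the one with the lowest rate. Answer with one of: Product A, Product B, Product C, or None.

Total debts = (50 + 2,315 + 1,680 + 725) = 4,770; DTI = 4,770/11,300 = 42.2%.
LTV = 439,500/599,000 = 73.4%.
Reserves = 29,740/2,315 = 12.8 months.
Product A: score 635 < 720; DTI 42.2% ≤ 43%; LTV 73.4% ≤ 100% → does not qualify.
Product B: score 635 ≥ 620; DTI 42.2% ≤ 43%; LTV 73.4% ≤ 90%; employment 30 ≥ 24 mo; reserves 12.8 ≥ 2 mo → qualifies.
Product C: score 635 ≥ 600; DTI 42.2% ≤ 43%; LTV 73.4% ≤ 95%; employment 30 ≥ 24 mo; reserves 12.8 ≥ 9 mo → qualifies.
Qualifying: Product B, Product C. Lowest rate is 5.87% → Product C.

Product C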